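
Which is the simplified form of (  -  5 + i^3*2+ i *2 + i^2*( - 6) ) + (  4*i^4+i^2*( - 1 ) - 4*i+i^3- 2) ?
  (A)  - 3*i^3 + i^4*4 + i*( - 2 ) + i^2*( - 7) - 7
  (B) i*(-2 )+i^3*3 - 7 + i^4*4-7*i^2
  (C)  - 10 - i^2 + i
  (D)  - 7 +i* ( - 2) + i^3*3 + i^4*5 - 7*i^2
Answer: B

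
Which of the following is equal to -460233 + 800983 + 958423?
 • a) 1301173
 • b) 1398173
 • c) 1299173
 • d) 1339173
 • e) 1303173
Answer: c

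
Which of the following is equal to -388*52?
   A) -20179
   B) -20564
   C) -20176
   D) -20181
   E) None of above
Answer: C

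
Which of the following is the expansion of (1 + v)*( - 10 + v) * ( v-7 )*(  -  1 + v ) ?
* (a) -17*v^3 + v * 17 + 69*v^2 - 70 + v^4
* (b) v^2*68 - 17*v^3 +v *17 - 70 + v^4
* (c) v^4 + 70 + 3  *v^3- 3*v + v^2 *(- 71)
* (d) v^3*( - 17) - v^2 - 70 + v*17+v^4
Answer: a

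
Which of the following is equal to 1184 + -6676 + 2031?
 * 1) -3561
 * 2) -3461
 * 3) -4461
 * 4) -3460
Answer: 2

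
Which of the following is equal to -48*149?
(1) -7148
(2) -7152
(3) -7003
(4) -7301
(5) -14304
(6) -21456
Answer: 2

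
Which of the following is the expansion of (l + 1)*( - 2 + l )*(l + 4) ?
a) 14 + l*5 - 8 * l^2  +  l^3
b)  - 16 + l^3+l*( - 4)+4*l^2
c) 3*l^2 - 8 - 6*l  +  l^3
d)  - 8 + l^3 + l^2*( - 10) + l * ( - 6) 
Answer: c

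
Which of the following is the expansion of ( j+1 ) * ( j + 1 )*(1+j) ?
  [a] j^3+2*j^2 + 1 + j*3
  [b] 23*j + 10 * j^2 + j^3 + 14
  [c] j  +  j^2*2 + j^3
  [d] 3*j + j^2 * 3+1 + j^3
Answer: d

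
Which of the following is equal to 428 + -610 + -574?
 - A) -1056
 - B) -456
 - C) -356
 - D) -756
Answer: D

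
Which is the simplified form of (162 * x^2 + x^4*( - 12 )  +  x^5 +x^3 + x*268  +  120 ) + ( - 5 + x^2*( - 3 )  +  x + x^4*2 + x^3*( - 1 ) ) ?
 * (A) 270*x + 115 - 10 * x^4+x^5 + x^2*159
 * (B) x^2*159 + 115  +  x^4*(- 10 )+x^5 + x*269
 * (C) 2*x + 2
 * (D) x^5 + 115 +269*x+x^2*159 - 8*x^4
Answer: B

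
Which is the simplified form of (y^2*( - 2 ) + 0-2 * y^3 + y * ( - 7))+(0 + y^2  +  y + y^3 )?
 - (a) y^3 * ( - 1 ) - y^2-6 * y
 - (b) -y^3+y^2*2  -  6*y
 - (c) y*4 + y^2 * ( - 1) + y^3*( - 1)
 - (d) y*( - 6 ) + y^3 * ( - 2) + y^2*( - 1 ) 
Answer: a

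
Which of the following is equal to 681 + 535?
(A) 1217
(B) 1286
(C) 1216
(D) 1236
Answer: C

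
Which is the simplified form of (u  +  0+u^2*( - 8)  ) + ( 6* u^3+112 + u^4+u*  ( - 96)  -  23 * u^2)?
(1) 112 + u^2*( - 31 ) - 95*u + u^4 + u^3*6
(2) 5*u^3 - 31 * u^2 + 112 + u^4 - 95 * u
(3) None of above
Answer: 1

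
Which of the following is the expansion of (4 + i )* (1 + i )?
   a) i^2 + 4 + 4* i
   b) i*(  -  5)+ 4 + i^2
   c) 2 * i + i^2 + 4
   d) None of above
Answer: d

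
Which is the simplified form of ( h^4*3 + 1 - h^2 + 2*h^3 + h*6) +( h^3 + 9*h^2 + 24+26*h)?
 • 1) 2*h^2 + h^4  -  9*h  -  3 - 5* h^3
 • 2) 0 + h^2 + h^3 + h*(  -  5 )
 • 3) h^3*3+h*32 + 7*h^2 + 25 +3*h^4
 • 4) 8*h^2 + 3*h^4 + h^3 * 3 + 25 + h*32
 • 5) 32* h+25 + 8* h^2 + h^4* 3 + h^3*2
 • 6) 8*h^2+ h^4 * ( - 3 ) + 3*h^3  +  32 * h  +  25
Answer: 4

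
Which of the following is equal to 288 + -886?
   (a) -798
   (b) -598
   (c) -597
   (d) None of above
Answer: b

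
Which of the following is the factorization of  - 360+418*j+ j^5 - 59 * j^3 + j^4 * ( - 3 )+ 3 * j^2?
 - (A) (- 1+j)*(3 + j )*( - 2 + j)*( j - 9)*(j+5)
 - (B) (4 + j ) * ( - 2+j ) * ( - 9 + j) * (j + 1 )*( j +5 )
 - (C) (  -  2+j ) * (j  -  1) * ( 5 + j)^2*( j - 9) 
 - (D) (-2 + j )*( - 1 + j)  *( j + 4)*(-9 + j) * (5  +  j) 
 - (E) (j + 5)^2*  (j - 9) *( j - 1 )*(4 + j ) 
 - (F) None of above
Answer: D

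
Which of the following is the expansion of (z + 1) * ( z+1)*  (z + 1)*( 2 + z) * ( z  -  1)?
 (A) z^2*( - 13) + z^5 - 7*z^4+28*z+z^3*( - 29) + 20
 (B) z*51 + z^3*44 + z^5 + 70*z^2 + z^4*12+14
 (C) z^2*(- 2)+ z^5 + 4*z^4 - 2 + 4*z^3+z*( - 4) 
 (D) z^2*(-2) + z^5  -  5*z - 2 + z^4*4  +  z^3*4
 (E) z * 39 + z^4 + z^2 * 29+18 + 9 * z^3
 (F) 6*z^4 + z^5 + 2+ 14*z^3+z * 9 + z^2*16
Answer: D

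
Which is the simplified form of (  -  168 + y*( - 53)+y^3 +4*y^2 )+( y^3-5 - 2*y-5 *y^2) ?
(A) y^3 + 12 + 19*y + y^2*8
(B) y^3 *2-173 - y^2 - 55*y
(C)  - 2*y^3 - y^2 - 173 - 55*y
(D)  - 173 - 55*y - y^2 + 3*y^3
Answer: B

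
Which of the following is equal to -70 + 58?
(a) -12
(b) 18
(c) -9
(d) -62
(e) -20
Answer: a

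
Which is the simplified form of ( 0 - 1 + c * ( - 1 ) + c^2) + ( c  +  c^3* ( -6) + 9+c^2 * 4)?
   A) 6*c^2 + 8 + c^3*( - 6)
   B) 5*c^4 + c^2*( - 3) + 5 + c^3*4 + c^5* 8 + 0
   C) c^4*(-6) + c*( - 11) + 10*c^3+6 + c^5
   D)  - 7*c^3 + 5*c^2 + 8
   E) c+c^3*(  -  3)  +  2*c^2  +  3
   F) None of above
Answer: F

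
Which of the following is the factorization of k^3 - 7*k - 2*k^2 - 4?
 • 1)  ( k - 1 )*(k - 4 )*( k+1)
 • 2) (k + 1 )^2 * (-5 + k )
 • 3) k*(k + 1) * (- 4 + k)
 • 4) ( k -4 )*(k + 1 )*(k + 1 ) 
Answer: 4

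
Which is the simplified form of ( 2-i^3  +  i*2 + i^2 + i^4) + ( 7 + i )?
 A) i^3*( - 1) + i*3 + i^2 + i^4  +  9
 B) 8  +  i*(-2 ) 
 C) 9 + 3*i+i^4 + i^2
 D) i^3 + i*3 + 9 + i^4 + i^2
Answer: A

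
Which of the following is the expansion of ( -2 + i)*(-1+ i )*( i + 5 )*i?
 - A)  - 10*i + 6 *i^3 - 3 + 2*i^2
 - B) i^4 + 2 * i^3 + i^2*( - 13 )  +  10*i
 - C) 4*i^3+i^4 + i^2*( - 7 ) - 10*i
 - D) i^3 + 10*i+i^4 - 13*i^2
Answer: B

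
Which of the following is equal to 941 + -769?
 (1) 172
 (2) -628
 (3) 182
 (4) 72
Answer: 1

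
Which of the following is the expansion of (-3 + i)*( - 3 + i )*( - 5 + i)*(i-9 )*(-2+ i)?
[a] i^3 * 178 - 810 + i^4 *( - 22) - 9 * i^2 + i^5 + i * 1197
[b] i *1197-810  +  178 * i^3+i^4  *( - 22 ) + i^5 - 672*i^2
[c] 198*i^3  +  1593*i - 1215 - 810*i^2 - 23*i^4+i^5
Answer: b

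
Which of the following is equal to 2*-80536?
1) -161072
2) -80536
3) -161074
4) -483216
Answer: 1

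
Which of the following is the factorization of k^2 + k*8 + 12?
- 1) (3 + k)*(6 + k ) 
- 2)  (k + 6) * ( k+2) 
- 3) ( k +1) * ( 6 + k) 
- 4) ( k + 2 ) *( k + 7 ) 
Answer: 2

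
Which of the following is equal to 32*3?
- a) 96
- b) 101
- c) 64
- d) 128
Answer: a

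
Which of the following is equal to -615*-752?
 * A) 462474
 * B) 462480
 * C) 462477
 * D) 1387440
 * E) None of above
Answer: B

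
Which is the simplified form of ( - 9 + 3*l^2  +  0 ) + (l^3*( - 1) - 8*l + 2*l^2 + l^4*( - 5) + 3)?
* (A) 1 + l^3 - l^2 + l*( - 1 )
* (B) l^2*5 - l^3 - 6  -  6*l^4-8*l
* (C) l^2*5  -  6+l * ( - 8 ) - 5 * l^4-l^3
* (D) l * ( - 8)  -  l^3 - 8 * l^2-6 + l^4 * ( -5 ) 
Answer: C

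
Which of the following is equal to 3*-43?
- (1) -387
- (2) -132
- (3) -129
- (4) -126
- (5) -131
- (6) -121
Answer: 3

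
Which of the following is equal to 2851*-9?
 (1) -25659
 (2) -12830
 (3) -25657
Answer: 1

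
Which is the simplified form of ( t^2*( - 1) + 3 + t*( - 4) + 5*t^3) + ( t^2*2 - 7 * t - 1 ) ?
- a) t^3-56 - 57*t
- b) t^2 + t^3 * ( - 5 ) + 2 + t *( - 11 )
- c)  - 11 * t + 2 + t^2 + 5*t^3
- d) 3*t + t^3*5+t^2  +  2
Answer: c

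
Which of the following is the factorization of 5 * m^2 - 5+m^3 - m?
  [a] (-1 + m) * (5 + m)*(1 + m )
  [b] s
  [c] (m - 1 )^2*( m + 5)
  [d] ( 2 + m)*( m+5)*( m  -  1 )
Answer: a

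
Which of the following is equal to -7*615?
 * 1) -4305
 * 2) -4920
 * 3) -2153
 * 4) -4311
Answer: 1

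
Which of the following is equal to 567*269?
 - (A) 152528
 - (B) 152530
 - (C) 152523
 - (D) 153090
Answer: C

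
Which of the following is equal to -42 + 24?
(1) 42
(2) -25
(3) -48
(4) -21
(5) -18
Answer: 5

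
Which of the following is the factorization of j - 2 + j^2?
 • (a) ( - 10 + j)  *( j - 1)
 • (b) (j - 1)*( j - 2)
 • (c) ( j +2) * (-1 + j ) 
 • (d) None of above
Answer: c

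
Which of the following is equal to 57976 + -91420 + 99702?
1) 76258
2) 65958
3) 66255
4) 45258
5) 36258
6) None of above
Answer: 6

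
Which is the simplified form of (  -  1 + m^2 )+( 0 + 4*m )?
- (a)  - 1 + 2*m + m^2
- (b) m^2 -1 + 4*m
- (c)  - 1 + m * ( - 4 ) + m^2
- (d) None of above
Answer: b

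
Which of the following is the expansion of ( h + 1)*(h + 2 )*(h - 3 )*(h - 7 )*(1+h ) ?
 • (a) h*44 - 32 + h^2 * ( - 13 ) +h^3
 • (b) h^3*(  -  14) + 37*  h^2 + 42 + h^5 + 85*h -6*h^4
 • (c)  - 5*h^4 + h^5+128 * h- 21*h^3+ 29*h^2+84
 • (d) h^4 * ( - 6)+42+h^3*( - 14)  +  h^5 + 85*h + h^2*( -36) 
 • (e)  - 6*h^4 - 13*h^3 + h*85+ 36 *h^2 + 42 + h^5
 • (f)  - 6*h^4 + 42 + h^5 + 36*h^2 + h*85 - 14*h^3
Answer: f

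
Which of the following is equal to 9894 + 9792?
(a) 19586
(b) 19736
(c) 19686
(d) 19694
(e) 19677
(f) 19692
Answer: c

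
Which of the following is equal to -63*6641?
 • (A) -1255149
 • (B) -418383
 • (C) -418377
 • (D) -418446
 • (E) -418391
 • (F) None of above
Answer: B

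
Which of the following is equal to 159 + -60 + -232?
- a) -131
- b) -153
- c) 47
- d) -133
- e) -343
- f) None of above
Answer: d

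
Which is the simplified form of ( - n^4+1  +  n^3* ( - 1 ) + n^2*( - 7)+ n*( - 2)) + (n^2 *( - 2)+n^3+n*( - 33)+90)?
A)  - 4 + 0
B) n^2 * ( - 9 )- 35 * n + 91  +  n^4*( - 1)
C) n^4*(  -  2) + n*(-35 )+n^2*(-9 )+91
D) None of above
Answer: B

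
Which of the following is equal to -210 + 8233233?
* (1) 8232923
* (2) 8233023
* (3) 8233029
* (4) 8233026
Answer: 2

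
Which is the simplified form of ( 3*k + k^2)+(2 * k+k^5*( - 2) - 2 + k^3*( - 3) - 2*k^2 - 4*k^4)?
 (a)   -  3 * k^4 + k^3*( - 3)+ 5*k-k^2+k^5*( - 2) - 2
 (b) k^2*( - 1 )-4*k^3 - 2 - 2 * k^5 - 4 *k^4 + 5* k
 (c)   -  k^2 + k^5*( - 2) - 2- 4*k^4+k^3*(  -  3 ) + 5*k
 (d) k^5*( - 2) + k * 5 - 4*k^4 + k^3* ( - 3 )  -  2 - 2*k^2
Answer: c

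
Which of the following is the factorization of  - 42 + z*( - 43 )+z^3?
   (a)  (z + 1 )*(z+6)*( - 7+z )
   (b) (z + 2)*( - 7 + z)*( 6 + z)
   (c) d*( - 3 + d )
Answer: a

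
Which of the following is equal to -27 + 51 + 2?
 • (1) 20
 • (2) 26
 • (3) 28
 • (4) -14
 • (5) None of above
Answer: 2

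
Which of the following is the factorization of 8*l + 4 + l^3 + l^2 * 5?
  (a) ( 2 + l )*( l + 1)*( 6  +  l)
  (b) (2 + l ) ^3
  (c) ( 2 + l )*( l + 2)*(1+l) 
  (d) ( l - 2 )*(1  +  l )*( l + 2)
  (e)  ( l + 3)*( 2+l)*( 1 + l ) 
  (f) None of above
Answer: c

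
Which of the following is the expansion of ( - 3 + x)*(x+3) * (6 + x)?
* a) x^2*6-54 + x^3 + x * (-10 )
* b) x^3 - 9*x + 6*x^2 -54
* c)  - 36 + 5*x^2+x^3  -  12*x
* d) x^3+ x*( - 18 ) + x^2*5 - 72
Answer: b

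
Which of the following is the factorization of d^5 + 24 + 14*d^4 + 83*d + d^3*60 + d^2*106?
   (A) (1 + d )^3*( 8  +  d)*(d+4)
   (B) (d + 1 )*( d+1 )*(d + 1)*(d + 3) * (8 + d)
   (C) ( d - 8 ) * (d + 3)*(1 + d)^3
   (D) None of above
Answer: B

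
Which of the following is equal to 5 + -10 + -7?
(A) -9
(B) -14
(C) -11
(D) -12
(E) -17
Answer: D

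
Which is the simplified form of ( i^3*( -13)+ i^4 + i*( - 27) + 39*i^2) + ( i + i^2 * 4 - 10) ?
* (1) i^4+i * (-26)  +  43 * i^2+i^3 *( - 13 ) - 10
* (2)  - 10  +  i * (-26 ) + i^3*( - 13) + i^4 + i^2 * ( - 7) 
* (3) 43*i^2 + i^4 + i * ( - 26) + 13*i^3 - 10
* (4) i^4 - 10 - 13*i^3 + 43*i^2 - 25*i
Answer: 1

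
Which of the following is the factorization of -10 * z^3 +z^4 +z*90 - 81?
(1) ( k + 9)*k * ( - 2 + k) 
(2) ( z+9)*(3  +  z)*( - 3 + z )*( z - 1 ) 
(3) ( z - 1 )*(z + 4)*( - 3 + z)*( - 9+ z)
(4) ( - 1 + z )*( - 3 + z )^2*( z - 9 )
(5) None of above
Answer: 5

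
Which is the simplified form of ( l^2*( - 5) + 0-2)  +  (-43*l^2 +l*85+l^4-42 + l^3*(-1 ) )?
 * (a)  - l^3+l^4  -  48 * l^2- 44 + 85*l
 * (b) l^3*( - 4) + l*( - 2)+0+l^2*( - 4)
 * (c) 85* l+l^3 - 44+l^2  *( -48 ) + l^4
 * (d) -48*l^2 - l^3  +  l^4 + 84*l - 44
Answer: a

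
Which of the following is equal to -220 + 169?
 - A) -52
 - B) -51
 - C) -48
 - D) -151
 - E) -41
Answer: B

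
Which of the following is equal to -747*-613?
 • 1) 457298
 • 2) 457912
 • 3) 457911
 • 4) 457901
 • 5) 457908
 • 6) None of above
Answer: 3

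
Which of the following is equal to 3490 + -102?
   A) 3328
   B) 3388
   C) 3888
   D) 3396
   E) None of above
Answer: B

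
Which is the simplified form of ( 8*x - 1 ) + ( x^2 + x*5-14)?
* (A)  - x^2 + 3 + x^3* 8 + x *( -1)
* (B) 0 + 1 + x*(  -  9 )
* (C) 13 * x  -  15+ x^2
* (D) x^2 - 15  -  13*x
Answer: C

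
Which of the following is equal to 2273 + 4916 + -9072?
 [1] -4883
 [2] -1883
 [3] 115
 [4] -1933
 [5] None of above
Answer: 2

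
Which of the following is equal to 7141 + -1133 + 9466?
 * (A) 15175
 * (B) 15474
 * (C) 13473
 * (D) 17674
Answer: B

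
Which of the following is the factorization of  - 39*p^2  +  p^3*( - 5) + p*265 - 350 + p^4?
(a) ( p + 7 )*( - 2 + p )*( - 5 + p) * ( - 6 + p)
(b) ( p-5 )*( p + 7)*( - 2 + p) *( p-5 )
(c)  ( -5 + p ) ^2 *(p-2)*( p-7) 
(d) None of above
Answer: b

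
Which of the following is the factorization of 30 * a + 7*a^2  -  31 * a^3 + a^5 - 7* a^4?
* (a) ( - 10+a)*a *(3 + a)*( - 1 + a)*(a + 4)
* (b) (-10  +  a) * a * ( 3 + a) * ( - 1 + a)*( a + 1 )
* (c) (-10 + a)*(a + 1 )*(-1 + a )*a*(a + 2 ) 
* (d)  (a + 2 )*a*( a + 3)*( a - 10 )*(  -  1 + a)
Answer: b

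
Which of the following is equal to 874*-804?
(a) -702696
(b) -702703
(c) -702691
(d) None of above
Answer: a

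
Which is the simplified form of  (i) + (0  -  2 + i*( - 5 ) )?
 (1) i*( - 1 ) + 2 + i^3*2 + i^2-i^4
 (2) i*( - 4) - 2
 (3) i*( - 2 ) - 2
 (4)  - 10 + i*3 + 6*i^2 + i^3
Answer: 2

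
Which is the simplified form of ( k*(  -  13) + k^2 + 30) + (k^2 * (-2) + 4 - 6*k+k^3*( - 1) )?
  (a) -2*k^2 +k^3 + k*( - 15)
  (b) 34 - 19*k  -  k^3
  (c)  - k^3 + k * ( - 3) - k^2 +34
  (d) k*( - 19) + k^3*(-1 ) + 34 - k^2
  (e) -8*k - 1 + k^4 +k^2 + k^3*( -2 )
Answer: d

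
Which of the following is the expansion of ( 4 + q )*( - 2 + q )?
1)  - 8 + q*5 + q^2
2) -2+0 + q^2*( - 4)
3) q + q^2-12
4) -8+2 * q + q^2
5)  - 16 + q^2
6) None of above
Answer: 4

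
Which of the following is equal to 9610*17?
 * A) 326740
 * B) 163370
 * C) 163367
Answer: B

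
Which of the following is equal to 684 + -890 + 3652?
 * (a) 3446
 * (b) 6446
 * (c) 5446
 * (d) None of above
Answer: a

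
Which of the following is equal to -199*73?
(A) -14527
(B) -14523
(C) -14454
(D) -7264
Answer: A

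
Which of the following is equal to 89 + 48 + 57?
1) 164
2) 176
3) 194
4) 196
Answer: 3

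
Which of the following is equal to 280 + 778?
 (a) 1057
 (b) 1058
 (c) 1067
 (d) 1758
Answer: b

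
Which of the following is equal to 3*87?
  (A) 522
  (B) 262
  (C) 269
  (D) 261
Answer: D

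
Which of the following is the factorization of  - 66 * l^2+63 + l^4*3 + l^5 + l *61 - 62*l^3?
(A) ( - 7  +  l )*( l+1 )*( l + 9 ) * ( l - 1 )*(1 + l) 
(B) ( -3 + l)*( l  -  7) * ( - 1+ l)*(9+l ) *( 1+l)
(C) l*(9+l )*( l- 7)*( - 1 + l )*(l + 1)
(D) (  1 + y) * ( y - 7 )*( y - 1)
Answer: A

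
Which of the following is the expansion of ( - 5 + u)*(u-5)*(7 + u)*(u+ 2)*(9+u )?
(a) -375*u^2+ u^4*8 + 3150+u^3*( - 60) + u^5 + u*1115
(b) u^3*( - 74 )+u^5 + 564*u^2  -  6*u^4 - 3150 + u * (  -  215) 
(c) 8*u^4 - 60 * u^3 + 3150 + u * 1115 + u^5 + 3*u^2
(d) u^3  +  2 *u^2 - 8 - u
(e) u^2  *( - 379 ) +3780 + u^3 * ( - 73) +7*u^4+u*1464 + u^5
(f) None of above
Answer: f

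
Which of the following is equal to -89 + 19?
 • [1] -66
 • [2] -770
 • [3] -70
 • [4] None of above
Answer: 3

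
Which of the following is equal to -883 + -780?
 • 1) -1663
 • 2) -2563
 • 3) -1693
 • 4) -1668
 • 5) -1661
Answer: 1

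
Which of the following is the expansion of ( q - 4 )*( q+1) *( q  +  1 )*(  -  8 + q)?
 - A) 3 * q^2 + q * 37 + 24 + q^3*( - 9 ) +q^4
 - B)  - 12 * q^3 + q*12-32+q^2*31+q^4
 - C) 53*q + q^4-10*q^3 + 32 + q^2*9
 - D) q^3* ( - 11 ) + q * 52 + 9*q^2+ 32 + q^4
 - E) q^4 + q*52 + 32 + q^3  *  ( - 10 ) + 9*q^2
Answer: E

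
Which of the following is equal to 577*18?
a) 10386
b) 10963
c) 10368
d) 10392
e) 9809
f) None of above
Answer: a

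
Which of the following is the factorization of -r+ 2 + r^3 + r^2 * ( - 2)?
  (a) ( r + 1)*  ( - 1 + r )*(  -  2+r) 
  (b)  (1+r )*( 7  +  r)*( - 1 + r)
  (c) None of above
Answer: a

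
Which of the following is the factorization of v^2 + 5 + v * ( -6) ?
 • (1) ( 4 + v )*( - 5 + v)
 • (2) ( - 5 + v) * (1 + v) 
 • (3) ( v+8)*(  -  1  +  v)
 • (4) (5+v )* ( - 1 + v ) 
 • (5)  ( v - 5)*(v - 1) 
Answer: 5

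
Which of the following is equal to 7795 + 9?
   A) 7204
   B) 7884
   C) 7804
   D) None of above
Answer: C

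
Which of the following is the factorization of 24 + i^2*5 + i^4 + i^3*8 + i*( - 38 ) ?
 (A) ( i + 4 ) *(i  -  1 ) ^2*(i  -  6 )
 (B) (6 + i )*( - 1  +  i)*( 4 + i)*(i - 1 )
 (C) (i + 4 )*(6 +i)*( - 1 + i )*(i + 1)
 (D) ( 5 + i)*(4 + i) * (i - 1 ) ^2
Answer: B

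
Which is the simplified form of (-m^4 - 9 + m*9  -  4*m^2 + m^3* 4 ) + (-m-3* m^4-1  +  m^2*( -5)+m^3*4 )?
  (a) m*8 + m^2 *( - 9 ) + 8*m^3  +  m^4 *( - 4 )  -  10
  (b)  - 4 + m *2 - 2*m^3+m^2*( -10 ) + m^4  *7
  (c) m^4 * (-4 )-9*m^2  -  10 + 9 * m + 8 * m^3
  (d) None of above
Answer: a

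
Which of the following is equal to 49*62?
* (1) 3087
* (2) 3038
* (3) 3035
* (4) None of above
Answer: 2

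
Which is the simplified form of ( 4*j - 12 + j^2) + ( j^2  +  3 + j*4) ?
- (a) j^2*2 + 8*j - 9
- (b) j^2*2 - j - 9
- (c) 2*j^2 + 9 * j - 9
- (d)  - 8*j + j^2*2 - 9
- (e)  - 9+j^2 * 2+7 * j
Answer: a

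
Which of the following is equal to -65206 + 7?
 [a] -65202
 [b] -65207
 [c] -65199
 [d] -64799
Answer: c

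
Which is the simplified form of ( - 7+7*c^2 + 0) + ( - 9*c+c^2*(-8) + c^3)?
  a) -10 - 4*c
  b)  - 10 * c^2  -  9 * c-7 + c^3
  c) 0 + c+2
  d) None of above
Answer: d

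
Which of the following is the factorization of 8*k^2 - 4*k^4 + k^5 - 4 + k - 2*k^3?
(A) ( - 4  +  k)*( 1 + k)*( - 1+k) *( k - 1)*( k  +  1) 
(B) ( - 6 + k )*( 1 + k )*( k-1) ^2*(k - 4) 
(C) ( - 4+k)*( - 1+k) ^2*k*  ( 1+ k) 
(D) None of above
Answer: A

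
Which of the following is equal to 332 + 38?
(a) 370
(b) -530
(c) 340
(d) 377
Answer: a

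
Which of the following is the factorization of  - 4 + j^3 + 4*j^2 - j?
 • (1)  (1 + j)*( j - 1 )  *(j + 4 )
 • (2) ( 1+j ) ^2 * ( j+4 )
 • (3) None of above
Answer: 1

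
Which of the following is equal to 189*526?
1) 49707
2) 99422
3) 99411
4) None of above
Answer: 4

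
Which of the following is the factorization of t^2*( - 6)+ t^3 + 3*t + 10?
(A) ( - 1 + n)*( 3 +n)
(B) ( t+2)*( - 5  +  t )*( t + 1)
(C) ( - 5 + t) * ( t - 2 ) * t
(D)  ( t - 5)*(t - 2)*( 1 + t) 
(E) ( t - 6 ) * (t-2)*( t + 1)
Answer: D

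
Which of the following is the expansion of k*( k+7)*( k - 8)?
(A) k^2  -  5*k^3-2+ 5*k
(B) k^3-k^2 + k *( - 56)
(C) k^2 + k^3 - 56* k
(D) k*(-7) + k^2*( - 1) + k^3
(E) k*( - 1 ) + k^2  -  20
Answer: B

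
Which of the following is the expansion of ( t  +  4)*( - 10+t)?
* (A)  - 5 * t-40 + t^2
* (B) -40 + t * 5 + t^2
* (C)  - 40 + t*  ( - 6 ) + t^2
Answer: C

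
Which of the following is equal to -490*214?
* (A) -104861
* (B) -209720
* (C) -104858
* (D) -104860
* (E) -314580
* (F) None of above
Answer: D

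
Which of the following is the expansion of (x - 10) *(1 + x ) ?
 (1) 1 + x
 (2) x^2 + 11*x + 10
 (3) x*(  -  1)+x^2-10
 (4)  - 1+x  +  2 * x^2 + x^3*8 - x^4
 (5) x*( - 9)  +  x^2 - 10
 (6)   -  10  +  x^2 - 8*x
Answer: 5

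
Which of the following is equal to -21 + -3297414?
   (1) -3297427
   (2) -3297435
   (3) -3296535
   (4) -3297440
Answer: 2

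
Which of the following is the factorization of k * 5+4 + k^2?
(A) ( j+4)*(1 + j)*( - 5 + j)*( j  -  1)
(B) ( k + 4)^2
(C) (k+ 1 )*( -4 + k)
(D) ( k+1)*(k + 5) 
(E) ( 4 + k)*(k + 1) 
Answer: E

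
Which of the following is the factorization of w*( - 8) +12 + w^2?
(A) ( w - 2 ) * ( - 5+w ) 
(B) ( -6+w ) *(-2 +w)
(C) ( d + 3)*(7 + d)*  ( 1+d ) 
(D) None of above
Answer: B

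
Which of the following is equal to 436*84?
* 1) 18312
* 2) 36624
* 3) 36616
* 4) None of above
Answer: 2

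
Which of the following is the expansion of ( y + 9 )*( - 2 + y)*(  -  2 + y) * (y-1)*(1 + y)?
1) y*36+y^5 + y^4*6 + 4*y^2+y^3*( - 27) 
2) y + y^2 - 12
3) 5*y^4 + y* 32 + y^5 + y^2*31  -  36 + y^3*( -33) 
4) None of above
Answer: 3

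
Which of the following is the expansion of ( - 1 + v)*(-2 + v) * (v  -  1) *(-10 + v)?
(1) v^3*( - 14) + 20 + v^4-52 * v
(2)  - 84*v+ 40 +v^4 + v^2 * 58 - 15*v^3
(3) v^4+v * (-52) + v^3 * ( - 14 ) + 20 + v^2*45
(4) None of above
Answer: 3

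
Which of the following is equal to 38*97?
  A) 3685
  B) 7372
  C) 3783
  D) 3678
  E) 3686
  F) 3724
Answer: E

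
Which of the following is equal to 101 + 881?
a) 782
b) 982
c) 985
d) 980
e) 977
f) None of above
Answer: b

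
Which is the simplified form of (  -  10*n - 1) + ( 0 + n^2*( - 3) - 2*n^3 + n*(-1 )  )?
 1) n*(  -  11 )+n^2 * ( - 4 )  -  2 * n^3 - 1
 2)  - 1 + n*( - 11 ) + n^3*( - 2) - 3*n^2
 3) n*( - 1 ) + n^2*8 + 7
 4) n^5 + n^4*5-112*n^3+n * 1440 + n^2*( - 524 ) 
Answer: 2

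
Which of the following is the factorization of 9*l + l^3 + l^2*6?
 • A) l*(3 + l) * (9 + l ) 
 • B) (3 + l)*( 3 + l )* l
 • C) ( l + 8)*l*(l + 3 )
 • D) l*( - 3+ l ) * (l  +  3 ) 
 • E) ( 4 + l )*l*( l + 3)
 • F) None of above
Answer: B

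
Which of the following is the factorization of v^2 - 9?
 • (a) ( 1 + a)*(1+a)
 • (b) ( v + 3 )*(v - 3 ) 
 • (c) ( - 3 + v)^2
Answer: b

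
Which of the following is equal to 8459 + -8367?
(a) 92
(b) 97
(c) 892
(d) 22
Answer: a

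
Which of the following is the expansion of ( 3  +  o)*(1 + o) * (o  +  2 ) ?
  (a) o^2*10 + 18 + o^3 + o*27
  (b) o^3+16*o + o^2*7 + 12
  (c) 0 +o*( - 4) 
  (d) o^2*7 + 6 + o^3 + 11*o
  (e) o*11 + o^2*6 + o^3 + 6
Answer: e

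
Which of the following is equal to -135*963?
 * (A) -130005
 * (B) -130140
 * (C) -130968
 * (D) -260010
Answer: A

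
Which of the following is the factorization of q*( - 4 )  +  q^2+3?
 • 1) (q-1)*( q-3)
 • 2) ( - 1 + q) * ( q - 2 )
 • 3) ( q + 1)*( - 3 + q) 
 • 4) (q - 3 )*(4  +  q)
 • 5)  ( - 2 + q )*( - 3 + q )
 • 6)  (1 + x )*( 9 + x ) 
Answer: 1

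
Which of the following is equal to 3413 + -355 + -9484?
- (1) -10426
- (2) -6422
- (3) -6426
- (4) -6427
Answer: 3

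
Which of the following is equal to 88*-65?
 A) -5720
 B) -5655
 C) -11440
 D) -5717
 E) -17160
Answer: A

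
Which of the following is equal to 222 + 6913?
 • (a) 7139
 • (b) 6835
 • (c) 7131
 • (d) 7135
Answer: d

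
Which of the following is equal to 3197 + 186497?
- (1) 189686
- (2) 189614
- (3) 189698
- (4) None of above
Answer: 4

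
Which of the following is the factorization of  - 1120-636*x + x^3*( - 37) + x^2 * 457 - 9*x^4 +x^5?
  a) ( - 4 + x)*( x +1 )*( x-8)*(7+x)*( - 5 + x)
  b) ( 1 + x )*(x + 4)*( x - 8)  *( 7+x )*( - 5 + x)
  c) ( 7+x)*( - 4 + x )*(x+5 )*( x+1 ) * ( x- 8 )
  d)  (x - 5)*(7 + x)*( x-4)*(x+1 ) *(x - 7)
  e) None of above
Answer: a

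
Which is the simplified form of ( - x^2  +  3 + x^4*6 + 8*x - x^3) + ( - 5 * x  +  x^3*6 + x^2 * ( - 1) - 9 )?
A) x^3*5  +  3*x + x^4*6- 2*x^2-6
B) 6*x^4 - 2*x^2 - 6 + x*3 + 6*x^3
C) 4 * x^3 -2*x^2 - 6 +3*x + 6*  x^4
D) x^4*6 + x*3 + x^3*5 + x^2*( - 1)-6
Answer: A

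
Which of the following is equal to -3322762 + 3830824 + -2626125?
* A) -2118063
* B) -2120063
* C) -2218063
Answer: A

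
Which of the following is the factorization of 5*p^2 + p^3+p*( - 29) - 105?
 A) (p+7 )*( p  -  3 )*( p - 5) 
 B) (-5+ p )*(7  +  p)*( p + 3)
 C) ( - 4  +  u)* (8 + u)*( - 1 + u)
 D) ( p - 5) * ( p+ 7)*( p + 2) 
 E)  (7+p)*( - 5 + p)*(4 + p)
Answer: B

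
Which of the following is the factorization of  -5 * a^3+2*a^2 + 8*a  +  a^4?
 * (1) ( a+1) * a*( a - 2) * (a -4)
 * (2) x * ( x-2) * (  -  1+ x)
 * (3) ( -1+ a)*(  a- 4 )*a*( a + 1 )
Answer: 1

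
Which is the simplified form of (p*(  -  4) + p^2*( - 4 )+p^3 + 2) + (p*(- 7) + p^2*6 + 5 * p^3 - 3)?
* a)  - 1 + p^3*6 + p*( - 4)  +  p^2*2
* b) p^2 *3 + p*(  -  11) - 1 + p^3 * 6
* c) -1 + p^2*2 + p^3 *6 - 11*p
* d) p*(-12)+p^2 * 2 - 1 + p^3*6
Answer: c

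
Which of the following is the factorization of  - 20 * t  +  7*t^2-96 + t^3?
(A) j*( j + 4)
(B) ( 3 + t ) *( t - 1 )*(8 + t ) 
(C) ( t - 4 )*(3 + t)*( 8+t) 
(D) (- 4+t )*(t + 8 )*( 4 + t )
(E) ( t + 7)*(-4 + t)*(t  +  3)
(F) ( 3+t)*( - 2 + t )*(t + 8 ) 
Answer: C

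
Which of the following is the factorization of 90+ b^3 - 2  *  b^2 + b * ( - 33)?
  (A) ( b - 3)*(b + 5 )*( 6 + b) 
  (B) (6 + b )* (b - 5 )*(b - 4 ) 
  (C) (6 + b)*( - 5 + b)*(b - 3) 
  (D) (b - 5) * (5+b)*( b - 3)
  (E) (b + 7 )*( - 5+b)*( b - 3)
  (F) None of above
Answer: C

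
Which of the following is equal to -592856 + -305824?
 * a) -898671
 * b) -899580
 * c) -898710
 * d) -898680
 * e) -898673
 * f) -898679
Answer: d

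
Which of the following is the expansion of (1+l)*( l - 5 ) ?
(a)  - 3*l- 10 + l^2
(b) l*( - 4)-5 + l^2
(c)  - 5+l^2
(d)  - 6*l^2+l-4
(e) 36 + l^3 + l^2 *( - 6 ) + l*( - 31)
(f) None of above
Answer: b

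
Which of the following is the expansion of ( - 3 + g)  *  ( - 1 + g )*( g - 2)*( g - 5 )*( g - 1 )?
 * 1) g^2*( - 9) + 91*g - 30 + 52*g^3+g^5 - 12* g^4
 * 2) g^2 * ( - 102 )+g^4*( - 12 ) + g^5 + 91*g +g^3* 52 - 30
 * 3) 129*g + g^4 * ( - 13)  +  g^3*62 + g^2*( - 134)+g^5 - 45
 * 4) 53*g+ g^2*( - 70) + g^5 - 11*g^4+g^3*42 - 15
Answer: 2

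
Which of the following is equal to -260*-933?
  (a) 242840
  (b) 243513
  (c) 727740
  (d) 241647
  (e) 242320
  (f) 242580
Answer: f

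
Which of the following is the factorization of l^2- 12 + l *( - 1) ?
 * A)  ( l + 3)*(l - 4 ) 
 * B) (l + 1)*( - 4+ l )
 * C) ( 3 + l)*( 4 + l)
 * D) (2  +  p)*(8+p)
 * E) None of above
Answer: A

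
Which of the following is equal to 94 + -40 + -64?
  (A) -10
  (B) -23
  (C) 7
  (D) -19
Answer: A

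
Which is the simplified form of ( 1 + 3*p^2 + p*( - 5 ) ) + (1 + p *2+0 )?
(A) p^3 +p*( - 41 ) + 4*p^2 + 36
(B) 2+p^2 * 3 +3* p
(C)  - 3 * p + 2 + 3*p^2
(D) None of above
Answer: C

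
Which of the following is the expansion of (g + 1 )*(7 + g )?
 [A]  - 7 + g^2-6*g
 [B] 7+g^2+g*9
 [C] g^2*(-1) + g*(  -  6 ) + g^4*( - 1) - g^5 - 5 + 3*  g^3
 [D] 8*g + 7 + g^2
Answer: D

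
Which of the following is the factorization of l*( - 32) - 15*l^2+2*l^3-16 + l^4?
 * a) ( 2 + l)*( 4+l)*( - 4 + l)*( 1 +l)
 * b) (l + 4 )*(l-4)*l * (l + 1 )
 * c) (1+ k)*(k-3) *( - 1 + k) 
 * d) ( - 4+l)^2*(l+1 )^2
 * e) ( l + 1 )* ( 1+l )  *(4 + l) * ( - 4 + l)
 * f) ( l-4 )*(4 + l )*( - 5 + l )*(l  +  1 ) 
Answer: e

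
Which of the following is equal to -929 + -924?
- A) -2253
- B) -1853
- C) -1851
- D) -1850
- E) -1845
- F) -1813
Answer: B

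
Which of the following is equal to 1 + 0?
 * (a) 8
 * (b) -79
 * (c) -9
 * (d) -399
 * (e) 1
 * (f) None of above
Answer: e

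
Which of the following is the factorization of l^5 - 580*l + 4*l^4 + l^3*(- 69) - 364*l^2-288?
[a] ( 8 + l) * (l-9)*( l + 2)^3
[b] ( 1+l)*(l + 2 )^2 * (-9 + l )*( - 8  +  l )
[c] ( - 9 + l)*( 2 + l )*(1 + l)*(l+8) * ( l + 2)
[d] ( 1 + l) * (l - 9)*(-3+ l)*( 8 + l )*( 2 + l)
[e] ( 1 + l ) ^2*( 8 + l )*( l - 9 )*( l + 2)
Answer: c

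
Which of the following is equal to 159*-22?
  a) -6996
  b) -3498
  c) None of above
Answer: b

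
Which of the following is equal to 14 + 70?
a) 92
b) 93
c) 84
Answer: c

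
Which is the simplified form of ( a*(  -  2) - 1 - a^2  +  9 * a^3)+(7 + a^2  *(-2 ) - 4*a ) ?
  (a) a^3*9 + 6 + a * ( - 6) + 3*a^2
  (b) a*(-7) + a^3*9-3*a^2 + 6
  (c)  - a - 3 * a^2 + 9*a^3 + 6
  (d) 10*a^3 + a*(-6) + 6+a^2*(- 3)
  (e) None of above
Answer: e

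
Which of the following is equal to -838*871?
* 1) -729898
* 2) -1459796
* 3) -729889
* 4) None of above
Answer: 1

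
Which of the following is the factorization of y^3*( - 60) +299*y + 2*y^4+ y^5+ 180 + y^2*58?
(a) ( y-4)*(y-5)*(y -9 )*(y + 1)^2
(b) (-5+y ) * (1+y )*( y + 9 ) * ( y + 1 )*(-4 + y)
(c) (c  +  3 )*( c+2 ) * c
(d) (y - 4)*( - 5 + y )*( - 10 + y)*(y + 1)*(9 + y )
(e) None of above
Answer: b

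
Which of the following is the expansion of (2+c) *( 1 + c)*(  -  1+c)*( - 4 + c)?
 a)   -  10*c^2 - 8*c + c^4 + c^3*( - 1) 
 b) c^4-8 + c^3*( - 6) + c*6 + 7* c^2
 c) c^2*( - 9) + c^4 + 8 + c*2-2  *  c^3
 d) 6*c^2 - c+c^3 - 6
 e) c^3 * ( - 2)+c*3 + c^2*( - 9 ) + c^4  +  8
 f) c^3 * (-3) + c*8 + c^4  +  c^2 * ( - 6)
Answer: c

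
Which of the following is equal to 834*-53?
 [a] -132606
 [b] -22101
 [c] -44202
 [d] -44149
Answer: c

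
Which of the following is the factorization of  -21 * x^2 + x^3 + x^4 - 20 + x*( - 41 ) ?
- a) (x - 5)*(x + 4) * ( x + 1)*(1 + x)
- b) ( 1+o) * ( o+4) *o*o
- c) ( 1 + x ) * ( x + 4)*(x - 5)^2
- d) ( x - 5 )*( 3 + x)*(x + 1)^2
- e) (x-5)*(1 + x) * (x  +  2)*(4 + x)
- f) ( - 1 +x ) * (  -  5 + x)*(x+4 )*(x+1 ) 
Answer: a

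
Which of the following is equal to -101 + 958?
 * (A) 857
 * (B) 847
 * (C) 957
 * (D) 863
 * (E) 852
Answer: A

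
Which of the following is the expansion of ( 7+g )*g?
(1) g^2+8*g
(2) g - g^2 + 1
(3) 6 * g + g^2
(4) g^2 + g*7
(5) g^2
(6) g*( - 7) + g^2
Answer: 4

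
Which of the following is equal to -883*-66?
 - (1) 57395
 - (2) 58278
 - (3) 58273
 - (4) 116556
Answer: 2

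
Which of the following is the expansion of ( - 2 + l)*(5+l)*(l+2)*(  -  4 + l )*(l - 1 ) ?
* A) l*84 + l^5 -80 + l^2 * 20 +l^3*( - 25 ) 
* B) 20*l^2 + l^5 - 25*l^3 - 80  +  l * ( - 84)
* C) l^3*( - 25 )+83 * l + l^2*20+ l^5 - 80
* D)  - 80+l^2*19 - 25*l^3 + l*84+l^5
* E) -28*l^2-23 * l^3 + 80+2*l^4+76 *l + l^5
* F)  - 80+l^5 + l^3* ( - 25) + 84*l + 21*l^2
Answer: A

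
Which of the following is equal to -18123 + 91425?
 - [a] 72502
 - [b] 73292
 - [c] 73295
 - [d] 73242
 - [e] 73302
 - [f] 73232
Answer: e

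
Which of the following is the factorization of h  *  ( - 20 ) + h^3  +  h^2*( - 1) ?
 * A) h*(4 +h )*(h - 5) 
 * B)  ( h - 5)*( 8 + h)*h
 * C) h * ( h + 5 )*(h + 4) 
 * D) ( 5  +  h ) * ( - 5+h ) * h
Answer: A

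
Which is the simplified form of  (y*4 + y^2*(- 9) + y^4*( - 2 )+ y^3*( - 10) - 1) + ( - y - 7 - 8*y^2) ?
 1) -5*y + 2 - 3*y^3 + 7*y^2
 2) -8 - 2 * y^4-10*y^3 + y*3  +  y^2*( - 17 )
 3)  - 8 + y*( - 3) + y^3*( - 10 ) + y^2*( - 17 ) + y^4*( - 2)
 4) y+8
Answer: 2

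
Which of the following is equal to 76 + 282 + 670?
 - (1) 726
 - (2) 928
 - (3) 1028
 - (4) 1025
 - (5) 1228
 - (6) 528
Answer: 3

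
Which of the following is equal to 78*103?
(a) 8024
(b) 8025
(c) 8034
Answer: c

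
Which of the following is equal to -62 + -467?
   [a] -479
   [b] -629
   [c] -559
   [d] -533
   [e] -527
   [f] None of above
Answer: f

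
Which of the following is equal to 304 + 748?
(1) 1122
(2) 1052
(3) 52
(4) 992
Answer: 2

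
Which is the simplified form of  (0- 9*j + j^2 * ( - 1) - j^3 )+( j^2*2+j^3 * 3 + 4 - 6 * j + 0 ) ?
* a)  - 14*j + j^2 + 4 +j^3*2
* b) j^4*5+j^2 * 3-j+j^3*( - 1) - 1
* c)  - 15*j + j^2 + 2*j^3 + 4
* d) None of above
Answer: c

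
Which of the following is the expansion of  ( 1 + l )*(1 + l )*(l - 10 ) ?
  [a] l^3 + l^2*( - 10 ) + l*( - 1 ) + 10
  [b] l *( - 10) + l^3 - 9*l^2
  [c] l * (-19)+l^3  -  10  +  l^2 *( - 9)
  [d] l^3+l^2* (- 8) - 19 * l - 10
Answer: d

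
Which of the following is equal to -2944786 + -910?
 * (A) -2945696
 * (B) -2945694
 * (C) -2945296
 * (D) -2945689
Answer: A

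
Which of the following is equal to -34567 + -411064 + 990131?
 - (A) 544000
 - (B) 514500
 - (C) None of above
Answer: C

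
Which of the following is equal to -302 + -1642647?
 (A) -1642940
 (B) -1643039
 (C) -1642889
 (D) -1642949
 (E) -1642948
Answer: D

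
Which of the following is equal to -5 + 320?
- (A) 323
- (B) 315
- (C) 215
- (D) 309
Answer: B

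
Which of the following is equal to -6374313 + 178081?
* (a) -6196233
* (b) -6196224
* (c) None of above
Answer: c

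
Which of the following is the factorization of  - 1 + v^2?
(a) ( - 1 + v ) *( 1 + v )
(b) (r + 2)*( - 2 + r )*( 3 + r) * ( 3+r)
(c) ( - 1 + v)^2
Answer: a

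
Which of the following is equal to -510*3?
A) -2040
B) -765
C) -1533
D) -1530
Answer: D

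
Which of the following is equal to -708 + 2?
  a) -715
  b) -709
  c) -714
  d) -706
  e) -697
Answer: d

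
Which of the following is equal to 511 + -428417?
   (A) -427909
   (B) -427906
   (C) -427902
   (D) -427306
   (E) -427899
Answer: B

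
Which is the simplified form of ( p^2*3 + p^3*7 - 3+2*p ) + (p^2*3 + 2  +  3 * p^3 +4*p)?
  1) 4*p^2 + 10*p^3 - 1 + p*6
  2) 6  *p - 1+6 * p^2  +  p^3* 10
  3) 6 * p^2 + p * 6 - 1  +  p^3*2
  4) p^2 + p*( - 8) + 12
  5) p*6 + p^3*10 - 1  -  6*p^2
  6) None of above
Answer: 2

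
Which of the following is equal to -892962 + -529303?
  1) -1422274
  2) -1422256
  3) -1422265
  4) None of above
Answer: 3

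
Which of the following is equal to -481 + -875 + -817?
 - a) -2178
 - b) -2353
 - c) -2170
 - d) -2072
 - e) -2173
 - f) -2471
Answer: e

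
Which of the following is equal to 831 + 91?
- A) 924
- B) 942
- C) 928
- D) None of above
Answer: D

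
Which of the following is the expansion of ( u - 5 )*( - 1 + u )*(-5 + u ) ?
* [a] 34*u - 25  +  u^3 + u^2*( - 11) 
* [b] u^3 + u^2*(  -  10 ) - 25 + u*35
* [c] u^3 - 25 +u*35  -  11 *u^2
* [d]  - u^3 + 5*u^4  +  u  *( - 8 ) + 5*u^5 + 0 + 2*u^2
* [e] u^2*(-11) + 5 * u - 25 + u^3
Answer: c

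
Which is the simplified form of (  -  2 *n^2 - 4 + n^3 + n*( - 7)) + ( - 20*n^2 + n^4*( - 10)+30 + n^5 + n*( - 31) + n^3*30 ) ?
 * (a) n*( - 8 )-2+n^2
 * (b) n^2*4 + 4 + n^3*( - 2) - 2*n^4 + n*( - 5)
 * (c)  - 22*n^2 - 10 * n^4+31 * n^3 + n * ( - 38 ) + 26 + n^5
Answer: c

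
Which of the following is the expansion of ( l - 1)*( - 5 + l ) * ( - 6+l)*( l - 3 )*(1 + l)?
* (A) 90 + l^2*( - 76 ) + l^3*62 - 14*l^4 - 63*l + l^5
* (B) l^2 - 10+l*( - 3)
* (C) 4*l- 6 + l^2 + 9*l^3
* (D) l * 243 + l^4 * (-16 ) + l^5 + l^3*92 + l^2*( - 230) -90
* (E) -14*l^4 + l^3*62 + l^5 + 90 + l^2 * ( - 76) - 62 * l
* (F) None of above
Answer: A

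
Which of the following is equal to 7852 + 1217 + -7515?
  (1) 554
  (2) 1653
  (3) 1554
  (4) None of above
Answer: 3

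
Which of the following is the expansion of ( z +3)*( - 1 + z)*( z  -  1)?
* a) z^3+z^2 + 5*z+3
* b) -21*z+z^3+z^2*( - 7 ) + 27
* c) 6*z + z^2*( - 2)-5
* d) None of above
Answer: d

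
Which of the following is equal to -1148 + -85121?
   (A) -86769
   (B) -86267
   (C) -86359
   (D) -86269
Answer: D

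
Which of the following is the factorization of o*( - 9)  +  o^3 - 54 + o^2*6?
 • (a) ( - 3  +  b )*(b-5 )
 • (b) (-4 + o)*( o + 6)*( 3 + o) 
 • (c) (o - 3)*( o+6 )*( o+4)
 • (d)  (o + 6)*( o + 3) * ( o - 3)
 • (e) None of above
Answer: d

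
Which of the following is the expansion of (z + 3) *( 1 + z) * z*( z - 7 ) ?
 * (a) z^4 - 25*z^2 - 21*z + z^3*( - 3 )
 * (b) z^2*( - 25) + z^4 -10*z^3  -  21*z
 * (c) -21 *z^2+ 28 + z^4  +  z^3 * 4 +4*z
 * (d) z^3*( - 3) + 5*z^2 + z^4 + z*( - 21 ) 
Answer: a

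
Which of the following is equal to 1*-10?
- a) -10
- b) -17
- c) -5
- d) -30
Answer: a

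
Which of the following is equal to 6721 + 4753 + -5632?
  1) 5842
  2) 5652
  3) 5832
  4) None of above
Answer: 1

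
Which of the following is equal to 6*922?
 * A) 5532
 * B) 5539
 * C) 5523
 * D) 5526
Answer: A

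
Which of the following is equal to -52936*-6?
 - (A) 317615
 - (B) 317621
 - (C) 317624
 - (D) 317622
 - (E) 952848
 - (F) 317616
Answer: F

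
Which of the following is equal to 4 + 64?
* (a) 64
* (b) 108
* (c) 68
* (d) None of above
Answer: c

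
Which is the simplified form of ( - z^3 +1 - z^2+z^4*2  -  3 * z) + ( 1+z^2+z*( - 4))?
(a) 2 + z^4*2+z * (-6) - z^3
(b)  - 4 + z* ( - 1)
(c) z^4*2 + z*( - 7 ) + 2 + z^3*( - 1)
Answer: c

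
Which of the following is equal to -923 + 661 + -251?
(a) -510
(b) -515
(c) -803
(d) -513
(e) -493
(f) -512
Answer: d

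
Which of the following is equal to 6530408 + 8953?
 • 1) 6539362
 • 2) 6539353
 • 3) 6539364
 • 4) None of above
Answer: 4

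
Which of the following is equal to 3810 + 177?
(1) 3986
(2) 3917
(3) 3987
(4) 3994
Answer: 3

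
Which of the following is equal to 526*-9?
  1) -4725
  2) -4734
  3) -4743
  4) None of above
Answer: 2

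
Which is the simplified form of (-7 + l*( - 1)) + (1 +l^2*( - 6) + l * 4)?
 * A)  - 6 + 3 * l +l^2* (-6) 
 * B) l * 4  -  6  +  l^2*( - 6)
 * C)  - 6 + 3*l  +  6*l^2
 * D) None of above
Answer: A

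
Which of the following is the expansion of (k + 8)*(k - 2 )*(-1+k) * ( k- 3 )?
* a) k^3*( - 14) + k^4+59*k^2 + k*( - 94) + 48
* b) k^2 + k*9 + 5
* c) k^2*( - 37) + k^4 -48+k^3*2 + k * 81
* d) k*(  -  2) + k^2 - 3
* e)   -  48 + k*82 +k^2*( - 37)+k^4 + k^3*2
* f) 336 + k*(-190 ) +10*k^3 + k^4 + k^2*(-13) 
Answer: e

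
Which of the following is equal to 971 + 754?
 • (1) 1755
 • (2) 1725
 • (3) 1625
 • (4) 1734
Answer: 2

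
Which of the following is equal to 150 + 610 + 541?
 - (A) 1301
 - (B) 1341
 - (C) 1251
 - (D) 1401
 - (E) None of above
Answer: A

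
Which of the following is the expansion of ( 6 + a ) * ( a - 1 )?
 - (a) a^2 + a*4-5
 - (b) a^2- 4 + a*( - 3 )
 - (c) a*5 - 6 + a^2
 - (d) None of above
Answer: c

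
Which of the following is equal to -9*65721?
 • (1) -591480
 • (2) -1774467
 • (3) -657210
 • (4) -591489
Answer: 4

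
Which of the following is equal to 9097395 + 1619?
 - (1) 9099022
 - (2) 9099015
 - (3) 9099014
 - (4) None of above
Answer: 3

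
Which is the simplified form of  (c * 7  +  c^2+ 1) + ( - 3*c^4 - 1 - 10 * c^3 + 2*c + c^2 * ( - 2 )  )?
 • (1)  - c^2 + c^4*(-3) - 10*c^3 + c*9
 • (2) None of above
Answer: 1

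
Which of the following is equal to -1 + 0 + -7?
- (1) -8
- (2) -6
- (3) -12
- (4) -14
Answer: 1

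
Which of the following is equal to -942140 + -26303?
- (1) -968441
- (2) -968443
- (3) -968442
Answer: 2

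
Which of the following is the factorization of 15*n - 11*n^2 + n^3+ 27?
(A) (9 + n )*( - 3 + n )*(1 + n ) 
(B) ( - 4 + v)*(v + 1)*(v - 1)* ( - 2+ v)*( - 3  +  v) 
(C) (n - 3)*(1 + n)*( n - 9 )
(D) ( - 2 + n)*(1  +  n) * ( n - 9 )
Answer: C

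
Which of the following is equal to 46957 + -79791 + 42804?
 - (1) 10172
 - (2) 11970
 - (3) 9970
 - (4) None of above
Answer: 3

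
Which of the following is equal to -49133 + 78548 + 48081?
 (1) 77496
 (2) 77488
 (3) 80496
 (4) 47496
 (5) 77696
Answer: 1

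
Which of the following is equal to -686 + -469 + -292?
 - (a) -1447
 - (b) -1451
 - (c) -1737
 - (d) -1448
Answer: a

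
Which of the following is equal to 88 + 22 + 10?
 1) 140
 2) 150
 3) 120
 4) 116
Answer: 3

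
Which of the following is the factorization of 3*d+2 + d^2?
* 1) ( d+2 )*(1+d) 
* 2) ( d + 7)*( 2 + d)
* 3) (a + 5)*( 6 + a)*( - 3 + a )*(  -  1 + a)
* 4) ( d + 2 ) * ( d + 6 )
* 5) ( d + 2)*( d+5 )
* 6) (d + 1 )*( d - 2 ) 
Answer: 1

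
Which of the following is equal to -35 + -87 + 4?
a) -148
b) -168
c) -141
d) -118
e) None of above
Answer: d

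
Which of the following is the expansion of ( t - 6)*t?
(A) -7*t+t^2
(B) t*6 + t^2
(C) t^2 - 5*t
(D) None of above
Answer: D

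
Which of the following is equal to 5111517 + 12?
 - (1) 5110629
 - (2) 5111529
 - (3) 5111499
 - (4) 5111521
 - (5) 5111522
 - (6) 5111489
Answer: 2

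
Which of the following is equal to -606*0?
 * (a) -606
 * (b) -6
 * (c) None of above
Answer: c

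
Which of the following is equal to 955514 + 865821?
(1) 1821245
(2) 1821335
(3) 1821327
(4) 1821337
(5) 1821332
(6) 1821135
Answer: 2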